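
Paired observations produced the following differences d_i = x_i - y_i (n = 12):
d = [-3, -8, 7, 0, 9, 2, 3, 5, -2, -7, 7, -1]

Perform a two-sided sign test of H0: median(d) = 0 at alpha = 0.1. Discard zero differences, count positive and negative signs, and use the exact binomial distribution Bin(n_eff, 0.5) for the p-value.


Step 1: Discard zero differences. Original n = 12; n_eff = number of nonzero differences = 11.
Nonzero differences (with sign): -3, -8, +7, +9, +2, +3, +5, -2, -7, +7, -1
Step 2: Count signs: positive = 6, negative = 5.
Step 3: Under H0: P(positive) = 0.5, so the number of positives S ~ Bin(11, 0.5).
Step 4: Two-sided exact p-value = sum of Bin(11,0.5) probabilities at or below the observed probability = 1.000000.
Step 5: alpha = 0.1. fail to reject H0.

n_eff = 11, pos = 6, neg = 5, p = 1.000000, fail to reject H0.


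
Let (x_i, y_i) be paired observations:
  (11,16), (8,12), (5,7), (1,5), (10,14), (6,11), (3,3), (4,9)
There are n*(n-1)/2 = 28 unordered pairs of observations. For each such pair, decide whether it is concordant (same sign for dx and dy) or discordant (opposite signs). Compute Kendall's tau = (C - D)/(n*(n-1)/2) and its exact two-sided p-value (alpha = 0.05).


Step 1: Enumerate the 28 unordered pairs (i,j) with i<j and classify each by sign(x_j-x_i) * sign(y_j-y_i).
  (1,2):dx=-3,dy=-4->C; (1,3):dx=-6,dy=-9->C; (1,4):dx=-10,dy=-11->C; (1,5):dx=-1,dy=-2->C
  (1,6):dx=-5,dy=-5->C; (1,7):dx=-8,dy=-13->C; (1,8):dx=-7,dy=-7->C; (2,3):dx=-3,dy=-5->C
  (2,4):dx=-7,dy=-7->C; (2,5):dx=+2,dy=+2->C; (2,6):dx=-2,dy=-1->C; (2,7):dx=-5,dy=-9->C
  (2,8):dx=-4,dy=-3->C; (3,4):dx=-4,dy=-2->C; (3,5):dx=+5,dy=+7->C; (3,6):dx=+1,dy=+4->C
  (3,7):dx=-2,dy=-4->C; (3,8):dx=-1,dy=+2->D; (4,5):dx=+9,dy=+9->C; (4,6):dx=+5,dy=+6->C
  (4,7):dx=+2,dy=-2->D; (4,8):dx=+3,dy=+4->C; (5,6):dx=-4,dy=-3->C; (5,7):dx=-7,dy=-11->C
  (5,8):dx=-6,dy=-5->C; (6,7):dx=-3,dy=-8->C; (6,8):dx=-2,dy=-2->C; (7,8):dx=+1,dy=+6->C
Step 2: C = 26, D = 2, total pairs = 28.
Step 3: tau = (C - D)/(n(n-1)/2) = (26 - 2)/28 = 0.857143.
Step 4: Exact two-sided p-value (enumerate n! = 40320 permutations of y under H0): p = 0.001736.
Step 5: alpha = 0.05. reject H0.

tau_b = 0.8571 (C=26, D=2), p = 0.001736, reject H0.


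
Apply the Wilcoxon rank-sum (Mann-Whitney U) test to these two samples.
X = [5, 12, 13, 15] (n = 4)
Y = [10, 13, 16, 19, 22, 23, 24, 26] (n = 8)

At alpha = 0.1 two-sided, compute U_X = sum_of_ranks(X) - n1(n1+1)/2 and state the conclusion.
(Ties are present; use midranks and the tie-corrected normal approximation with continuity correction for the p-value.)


Step 1: Combine and sort all 12 observations; assign midranks.
sorted (value, group): (5,X), (10,Y), (12,X), (13,X), (13,Y), (15,X), (16,Y), (19,Y), (22,Y), (23,Y), (24,Y), (26,Y)
ranks: 5->1, 10->2, 12->3, 13->4.5, 13->4.5, 15->6, 16->7, 19->8, 22->9, 23->10, 24->11, 26->12
Step 2: Rank sum for X: R1 = 1 + 3 + 4.5 + 6 = 14.5.
Step 3: U_X = R1 - n1(n1+1)/2 = 14.5 - 4*5/2 = 14.5 - 10 = 4.5.
       U_Y = n1*n2 - U_X = 32 - 4.5 = 27.5.
Step 4: Ties are present, so use the tie-corrected normal approximation (with continuity correction) for the p-value.
Step 5: p-value = 0.061271; compare to alpha = 0.1. reject H0.

U_X = 4.5, p = 0.061271, reject H0 at alpha = 0.1.


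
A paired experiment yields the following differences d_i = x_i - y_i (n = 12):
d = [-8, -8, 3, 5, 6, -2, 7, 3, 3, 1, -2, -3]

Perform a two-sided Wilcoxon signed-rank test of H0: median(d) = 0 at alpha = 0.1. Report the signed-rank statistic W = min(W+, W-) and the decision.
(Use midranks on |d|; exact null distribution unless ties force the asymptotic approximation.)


Step 1: Drop any zero differences (none here) and take |d_i|.
|d| = [8, 8, 3, 5, 6, 2, 7, 3, 3, 1, 2, 3]
Step 2: Midrank |d_i| (ties get averaged ranks).
ranks: |8|->11.5, |8|->11.5, |3|->5.5, |5|->8, |6|->9, |2|->2.5, |7|->10, |3|->5.5, |3|->5.5, |1|->1, |2|->2.5, |3|->5.5
Step 3: Attach original signs; sum ranks with positive sign and with negative sign.
W+ = 5.5 + 8 + 9 + 10 + 5.5 + 5.5 + 1 = 44.5
W- = 11.5 + 11.5 + 2.5 + 2.5 + 5.5 = 33.5
(Check: W+ + W- = 78 should equal n(n+1)/2 = 78.)
Step 4: Test statistic W = min(W+, W-) = 33.5.
Step 5: Ties in |d|, so use the tie-corrected normal approximation.
        E[W] = n(n+1)/4 = 12*13/4 = 39.
        Tie groups: |d|=2 (t=2), |d|=3 (t=4), |d|=8 (t=2); sum(t^3 - t) = 72.
        Var[W] = n(n+1)(2n+1)/24 - sum(t^3-t)/48 = 3900/24 - 72/48 = 161.
        z = (W - E[W]) / sqrt(Var[W]) = (33.5 - 39) / 12.6886 = -0.4335.
        Two-sided p = 2*Phi(z) = 0.664680.
Step 6: alpha = 0.1. fail to reject H0.

W+ = 44.5, W- = 33.5, W = min = 33.5, p = 0.664680, fail to reject H0.


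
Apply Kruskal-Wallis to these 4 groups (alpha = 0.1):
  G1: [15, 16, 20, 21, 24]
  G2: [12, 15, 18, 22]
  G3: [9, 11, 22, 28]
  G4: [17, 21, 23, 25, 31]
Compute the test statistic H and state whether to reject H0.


Step 1: Combine all N = 18 observations and assign midranks.
sorted (value, group, rank): (9,G3,1), (11,G3,2), (12,G2,3), (15,G1,4.5), (15,G2,4.5), (16,G1,6), (17,G4,7), (18,G2,8), (20,G1,9), (21,G1,10.5), (21,G4,10.5), (22,G2,12.5), (22,G3,12.5), (23,G4,14), (24,G1,15), (25,G4,16), (28,G3,17), (31,G4,18)
Step 2: Sum ranks within each group.
R_1 = 45 (n_1 = 5)
R_2 = 28 (n_2 = 4)
R_3 = 32.5 (n_3 = 4)
R_4 = 65.5 (n_4 = 5)
Step 3: H = 12/(N(N+1)) * sum(R_i^2/n_i) - 3(N+1)
     = 12/(18*19) * (45^2/5 + 28^2/4 + 32.5^2/4 + 65.5^2/5) - 3*19
     = 0.035088 * 1723.11 - 57
     = 3.460088.
Step 4: Ties present; correction factor C = 1 - 18/(18^3 - 18) = 0.996904. Corrected H = 3.460088 / 0.996904 = 3.470833.
Step 5: Under H0, H ~ chi^2(3); p-value = 0.324565.
Step 6: alpha = 0.1. fail to reject H0.

H = 3.4708, df = 3, p = 0.324565, fail to reject H0.


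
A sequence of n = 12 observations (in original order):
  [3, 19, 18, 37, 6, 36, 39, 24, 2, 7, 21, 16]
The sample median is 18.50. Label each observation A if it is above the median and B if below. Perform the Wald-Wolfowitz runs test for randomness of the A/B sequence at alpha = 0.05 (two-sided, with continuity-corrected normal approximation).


Step 1: Compute median = 18.50; label A = above, B = below.
Labels in order: BABABAAABBAB  (n_A = 6, n_B = 6)
Step 2: Count runs R = 9.
Step 3: Under H0 (random ordering), E[R] = 2*n_A*n_B/(n_A+n_B) + 1 = 2*6*6/12 + 1 = 7.0000.
        Var[R] = 2*n_A*n_B*(2*n_A*n_B - n_A - n_B) / ((n_A+n_B)^2 * (n_A+n_B-1)) = 4320/1584 = 2.7273.
        SD[R] = 1.6514.
Step 4: Continuity-corrected z = (R - 0.5 - E[R]) / SD[R] = (9 - 0.5 - 7.0000) / 1.6514 = 0.9083.
Step 5: Two-sided p-value via normal approximation = 2*(1 - Phi(|z|)) = 0.363722.
Step 6: alpha = 0.05. fail to reject H0.

R = 9, z = 0.9083, p = 0.363722, fail to reject H0.


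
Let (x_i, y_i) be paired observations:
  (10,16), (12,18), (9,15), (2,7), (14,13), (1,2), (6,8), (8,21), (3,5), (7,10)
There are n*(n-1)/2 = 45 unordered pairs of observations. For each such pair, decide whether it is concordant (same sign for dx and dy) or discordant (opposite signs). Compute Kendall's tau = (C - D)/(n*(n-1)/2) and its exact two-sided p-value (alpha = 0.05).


Step 1: Enumerate the 45 unordered pairs (i,j) with i<j and classify each by sign(x_j-x_i) * sign(y_j-y_i).
  (1,2):dx=+2,dy=+2->C; (1,3):dx=-1,dy=-1->C; (1,4):dx=-8,dy=-9->C; (1,5):dx=+4,dy=-3->D
  (1,6):dx=-9,dy=-14->C; (1,7):dx=-4,dy=-8->C; (1,8):dx=-2,dy=+5->D; (1,9):dx=-7,dy=-11->C
  (1,10):dx=-3,dy=-6->C; (2,3):dx=-3,dy=-3->C; (2,4):dx=-10,dy=-11->C; (2,5):dx=+2,dy=-5->D
  (2,6):dx=-11,dy=-16->C; (2,7):dx=-6,dy=-10->C; (2,8):dx=-4,dy=+3->D; (2,9):dx=-9,dy=-13->C
  (2,10):dx=-5,dy=-8->C; (3,4):dx=-7,dy=-8->C; (3,5):dx=+5,dy=-2->D; (3,6):dx=-8,dy=-13->C
  (3,7):dx=-3,dy=-7->C; (3,8):dx=-1,dy=+6->D; (3,9):dx=-6,dy=-10->C; (3,10):dx=-2,dy=-5->C
  (4,5):dx=+12,dy=+6->C; (4,6):dx=-1,dy=-5->C; (4,7):dx=+4,dy=+1->C; (4,8):dx=+6,dy=+14->C
  (4,9):dx=+1,dy=-2->D; (4,10):dx=+5,dy=+3->C; (5,6):dx=-13,dy=-11->C; (5,7):dx=-8,dy=-5->C
  (5,8):dx=-6,dy=+8->D; (5,9):dx=-11,dy=-8->C; (5,10):dx=-7,dy=-3->C; (6,7):dx=+5,dy=+6->C
  (6,8):dx=+7,dy=+19->C; (6,9):dx=+2,dy=+3->C; (6,10):dx=+6,dy=+8->C; (7,8):dx=+2,dy=+13->C
  (7,9):dx=-3,dy=-3->C; (7,10):dx=+1,dy=+2->C; (8,9):dx=-5,dy=-16->C; (8,10):dx=-1,dy=-11->C
  (9,10):dx=+4,dy=+5->C
Step 2: C = 37, D = 8, total pairs = 45.
Step 3: tau = (C - D)/(n(n-1)/2) = (37 - 8)/45 = 0.644444.
Step 4: Exact two-sided p-value (enumerate n! = 3628800 permutations of y under H0): p = 0.009148.
Step 5: alpha = 0.05. reject H0.

tau_b = 0.6444 (C=37, D=8), p = 0.009148, reject H0.


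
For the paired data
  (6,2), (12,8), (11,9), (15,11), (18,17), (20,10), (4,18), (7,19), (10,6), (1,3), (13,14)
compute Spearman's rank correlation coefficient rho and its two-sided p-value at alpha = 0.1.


Step 1: Rank x and y separately (midranks; no ties here).
rank(x): 6->3, 12->7, 11->6, 15->9, 18->10, 20->11, 4->2, 7->4, 10->5, 1->1, 13->8
rank(y): 2->1, 8->4, 9->5, 11->7, 17->9, 10->6, 18->10, 19->11, 6->3, 3->2, 14->8
Step 2: d_i = R_x(i) - R_y(i); compute d_i^2.
  (3-1)^2=4, (7-4)^2=9, (6-5)^2=1, (9-7)^2=4, (10-9)^2=1, (11-6)^2=25, (2-10)^2=64, (4-11)^2=49, (5-3)^2=4, (1-2)^2=1, (8-8)^2=0
sum(d^2) = 162.
Step 3: rho = 1 - 6*162 / (11*(11^2 - 1)) = 1 - 972/1320 = 0.263636.
Step 4: Under H0, t = rho * sqrt((n-2)/(1-rho^2)) = 0.8199 ~ t(9).
Step 5: Two-sided p-value from the t-distribution with 9 df = 0.433441.
Step 6: alpha = 0.1. fail to reject H0.

rho = 0.2636, p = 0.433441, fail to reject H0 at alpha = 0.1.


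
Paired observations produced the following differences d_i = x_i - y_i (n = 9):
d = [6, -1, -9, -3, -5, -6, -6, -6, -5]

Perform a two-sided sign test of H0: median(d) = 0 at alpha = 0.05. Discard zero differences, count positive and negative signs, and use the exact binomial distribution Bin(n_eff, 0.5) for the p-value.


Step 1: Discard zero differences. Original n = 9; n_eff = number of nonzero differences = 9.
Nonzero differences (with sign): +6, -1, -9, -3, -5, -6, -6, -6, -5
Step 2: Count signs: positive = 1, negative = 8.
Step 3: Under H0: P(positive) = 0.5, so the number of positives S ~ Bin(9, 0.5).
Step 4: Two-sided exact p-value = sum of Bin(9,0.5) probabilities at or below the observed probability = 0.039062.
Step 5: alpha = 0.05. reject H0.

n_eff = 9, pos = 1, neg = 8, p = 0.039062, reject H0.


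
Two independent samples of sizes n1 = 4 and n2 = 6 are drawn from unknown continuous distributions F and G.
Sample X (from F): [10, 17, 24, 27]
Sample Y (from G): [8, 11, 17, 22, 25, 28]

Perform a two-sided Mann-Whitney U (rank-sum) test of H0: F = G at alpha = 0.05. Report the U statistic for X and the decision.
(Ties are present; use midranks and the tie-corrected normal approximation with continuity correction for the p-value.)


Step 1: Combine and sort all 10 observations; assign midranks.
sorted (value, group): (8,Y), (10,X), (11,Y), (17,X), (17,Y), (22,Y), (24,X), (25,Y), (27,X), (28,Y)
ranks: 8->1, 10->2, 11->3, 17->4.5, 17->4.5, 22->6, 24->7, 25->8, 27->9, 28->10
Step 2: Rank sum for X: R1 = 2 + 4.5 + 7 + 9 = 22.5.
Step 3: U_X = R1 - n1(n1+1)/2 = 22.5 - 4*5/2 = 22.5 - 10 = 12.5.
       U_Y = n1*n2 - U_X = 24 - 12.5 = 11.5.
Step 4: Ties are present, so use the tie-corrected normal approximation (with continuity correction) for the p-value.
Step 5: p-value = 1.000000; compare to alpha = 0.05. fail to reject H0.

U_X = 12.5, p = 1.000000, fail to reject H0 at alpha = 0.05.


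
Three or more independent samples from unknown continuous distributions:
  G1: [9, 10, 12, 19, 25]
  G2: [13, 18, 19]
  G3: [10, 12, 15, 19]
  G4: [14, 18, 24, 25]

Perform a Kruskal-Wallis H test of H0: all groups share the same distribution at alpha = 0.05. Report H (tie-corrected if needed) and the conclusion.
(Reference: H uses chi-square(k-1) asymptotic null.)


Step 1: Combine all N = 16 observations and assign midranks.
sorted (value, group, rank): (9,G1,1), (10,G1,2.5), (10,G3,2.5), (12,G1,4.5), (12,G3,4.5), (13,G2,6), (14,G4,7), (15,G3,8), (18,G2,9.5), (18,G4,9.5), (19,G1,12), (19,G2,12), (19,G3,12), (24,G4,14), (25,G1,15.5), (25,G4,15.5)
Step 2: Sum ranks within each group.
R_1 = 35.5 (n_1 = 5)
R_2 = 27.5 (n_2 = 3)
R_3 = 27 (n_3 = 4)
R_4 = 46 (n_4 = 4)
Step 3: H = 12/(N(N+1)) * sum(R_i^2/n_i) - 3(N+1)
     = 12/(16*17) * (35.5^2/5 + 27.5^2/3 + 27^2/4 + 46^2/4) - 3*17
     = 0.044118 * 1215.38 - 51
     = 2.619853.
Step 4: Ties present; correction factor C = 1 - 48/(16^3 - 16) = 0.988235. Corrected H = 2.619853 / 0.988235 = 2.651042.
Step 5: Under H0, H ~ chi^2(3); p-value = 0.448611.
Step 6: alpha = 0.05. fail to reject H0.

H = 2.6510, df = 3, p = 0.448611, fail to reject H0.


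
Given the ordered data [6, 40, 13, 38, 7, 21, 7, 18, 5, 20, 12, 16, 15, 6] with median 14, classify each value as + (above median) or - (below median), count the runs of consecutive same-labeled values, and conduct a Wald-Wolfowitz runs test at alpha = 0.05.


Step 1: Compute median = 14; label A = above, B = below.
Labels in order: BABABABABABAAB  (n_A = 7, n_B = 7)
Step 2: Count runs R = 13.
Step 3: Under H0 (random ordering), E[R] = 2*n_A*n_B/(n_A+n_B) + 1 = 2*7*7/14 + 1 = 8.0000.
        Var[R] = 2*n_A*n_B*(2*n_A*n_B - n_A - n_B) / ((n_A+n_B)^2 * (n_A+n_B-1)) = 8232/2548 = 3.2308.
        SD[R] = 1.7974.
Step 4: Continuity-corrected z = (R - 0.5 - E[R]) / SD[R] = (13 - 0.5 - 8.0000) / 1.7974 = 2.5036.
Step 5: Two-sided p-value via normal approximation = 2*(1 - Phi(|z|)) = 0.012295.
Step 6: alpha = 0.05. reject H0.

R = 13, z = 2.5036, p = 0.012295, reject H0.


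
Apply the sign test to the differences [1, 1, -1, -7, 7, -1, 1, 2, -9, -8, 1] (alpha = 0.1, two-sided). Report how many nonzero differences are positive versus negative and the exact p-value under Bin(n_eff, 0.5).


Step 1: Discard zero differences. Original n = 11; n_eff = number of nonzero differences = 11.
Nonzero differences (with sign): +1, +1, -1, -7, +7, -1, +1, +2, -9, -8, +1
Step 2: Count signs: positive = 6, negative = 5.
Step 3: Under H0: P(positive) = 0.5, so the number of positives S ~ Bin(11, 0.5).
Step 4: Two-sided exact p-value = sum of Bin(11,0.5) probabilities at or below the observed probability = 1.000000.
Step 5: alpha = 0.1. fail to reject H0.

n_eff = 11, pos = 6, neg = 5, p = 1.000000, fail to reject H0.


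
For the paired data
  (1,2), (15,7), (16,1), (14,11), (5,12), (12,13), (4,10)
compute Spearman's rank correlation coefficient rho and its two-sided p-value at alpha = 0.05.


Step 1: Rank x and y separately (midranks; no ties here).
rank(x): 1->1, 15->6, 16->7, 14->5, 5->3, 12->4, 4->2
rank(y): 2->2, 7->3, 1->1, 11->5, 12->6, 13->7, 10->4
Step 2: d_i = R_x(i) - R_y(i); compute d_i^2.
  (1-2)^2=1, (6-3)^2=9, (7-1)^2=36, (5-5)^2=0, (3-6)^2=9, (4-7)^2=9, (2-4)^2=4
sum(d^2) = 68.
Step 3: rho = 1 - 6*68 / (7*(7^2 - 1)) = 1 - 408/336 = -0.214286.
Step 4: Under H0, t = rho * sqrt((n-2)/(1-rho^2)) = -0.4906 ~ t(5).
Step 5: Two-sided p-value from the t-distribution with 5 df = 0.644512.
Step 6: alpha = 0.05. fail to reject H0.

rho = -0.2143, p = 0.644512, fail to reject H0 at alpha = 0.05.


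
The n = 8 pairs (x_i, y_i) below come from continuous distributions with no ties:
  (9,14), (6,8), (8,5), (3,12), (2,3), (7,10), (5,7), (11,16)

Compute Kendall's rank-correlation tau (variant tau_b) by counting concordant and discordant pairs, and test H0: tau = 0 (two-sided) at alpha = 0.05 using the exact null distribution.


Step 1: Enumerate the 28 unordered pairs (i,j) with i<j and classify each by sign(x_j-x_i) * sign(y_j-y_i).
  (1,2):dx=-3,dy=-6->C; (1,3):dx=-1,dy=-9->C; (1,4):dx=-6,dy=-2->C; (1,5):dx=-7,dy=-11->C
  (1,6):dx=-2,dy=-4->C; (1,7):dx=-4,dy=-7->C; (1,8):dx=+2,dy=+2->C; (2,3):dx=+2,dy=-3->D
  (2,4):dx=-3,dy=+4->D; (2,5):dx=-4,dy=-5->C; (2,6):dx=+1,dy=+2->C; (2,7):dx=-1,dy=-1->C
  (2,8):dx=+5,dy=+8->C; (3,4):dx=-5,dy=+7->D; (3,5):dx=-6,dy=-2->C; (3,6):dx=-1,dy=+5->D
  (3,7):dx=-3,dy=+2->D; (3,8):dx=+3,dy=+11->C; (4,5):dx=-1,dy=-9->C; (4,6):dx=+4,dy=-2->D
  (4,7):dx=+2,dy=-5->D; (4,8):dx=+8,dy=+4->C; (5,6):dx=+5,dy=+7->C; (5,7):dx=+3,dy=+4->C
  (5,8):dx=+9,dy=+13->C; (6,7):dx=-2,dy=-3->C; (6,8):dx=+4,dy=+6->C; (7,8):dx=+6,dy=+9->C
Step 2: C = 21, D = 7, total pairs = 28.
Step 3: tau = (C - D)/(n(n-1)/2) = (21 - 7)/28 = 0.500000.
Step 4: Exact two-sided p-value (enumerate n! = 40320 permutations of y under H0): p = 0.108681.
Step 5: alpha = 0.05. fail to reject H0.

tau_b = 0.5000 (C=21, D=7), p = 0.108681, fail to reject H0.


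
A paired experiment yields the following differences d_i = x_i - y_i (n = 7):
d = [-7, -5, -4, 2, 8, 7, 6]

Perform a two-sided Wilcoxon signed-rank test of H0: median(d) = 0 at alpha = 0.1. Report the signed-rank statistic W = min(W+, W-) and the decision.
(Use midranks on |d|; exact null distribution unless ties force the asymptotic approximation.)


Step 1: Drop any zero differences (none here) and take |d_i|.
|d| = [7, 5, 4, 2, 8, 7, 6]
Step 2: Midrank |d_i| (ties get averaged ranks).
ranks: |7|->5.5, |5|->3, |4|->2, |2|->1, |8|->7, |7|->5.5, |6|->4
Step 3: Attach original signs; sum ranks with positive sign and with negative sign.
W+ = 1 + 7 + 5.5 + 4 = 17.5
W- = 5.5 + 3 + 2 = 10.5
(Check: W+ + W- = 28 should equal n(n+1)/2 = 28.)
Step 4: Test statistic W = min(W+, W-) = 10.5.
Step 5: Ties in |d|, so use the tie-corrected normal approximation.
        E[W] = n(n+1)/4 = 7*8/4 = 14.
        Tie groups: |d|=7 (t=2); sum(t^3 - t) = 6.
        Var[W] = n(n+1)(2n+1)/24 - sum(t^3-t)/48 = 840/24 - 6/48 = 34.875.
        z = (W - E[W]) / sqrt(Var[W]) = (10.5 - 14) / 5.9055 = -0.5927.
        Two-sided p = 2*Phi(z) = 0.553404.
Step 6: alpha = 0.1. fail to reject H0.

W+ = 17.5, W- = 10.5, W = min = 10.5, p = 0.553404, fail to reject H0.


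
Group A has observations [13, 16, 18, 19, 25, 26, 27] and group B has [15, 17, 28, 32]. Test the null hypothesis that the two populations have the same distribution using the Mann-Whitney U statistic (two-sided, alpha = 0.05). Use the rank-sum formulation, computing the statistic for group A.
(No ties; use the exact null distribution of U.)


Step 1: Combine and sort all 11 observations; assign midranks.
sorted (value, group): (13,X), (15,Y), (16,X), (17,Y), (18,X), (19,X), (25,X), (26,X), (27,X), (28,Y), (32,Y)
ranks: 13->1, 15->2, 16->3, 17->4, 18->5, 19->6, 25->7, 26->8, 27->9, 28->10, 32->11
Step 2: Rank sum for X: R1 = 1 + 3 + 5 + 6 + 7 + 8 + 9 = 39.
Step 3: U_X = R1 - n1(n1+1)/2 = 39 - 7*8/2 = 39 - 28 = 11.
       U_Y = n1*n2 - U_X = 28 - 11 = 17.
Step 4: No ties, so the exact null distribution of U (based on enumerating the C(11,7) = 330 equally likely rank assignments) gives the two-sided p-value.
Step 5: p-value = 0.648485; compare to alpha = 0.05. fail to reject H0.

U_X = 11, p = 0.648485, fail to reject H0 at alpha = 0.05.


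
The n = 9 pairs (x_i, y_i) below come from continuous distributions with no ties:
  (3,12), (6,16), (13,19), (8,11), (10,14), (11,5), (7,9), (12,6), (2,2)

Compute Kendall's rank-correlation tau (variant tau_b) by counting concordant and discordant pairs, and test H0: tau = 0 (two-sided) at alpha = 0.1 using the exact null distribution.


Step 1: Enumerate the 36 unordered pairs (i,j) with i<j and classify each by sign(x_j-x_i) * sign(y_j-y_i).
  (1,2):dx=+3,dy=+4->C; (1,3):dx=+10,dy=+7->C; (1,4):dx=+5,dy=-1->D; (1,5):dx=+7,dy=+2->C
  (1,6):dx=+8,dy=-7->D; (1,7):dx=+4,dy=-3->D; (1,8):dx=+9,dy=-6->D; (1,9):dx=-1,dy=-10->C
  (2,3):dx=+7,dy=+3->C; (2,4):dx=+2,dy=-5->D; (2,5):dx=+4,dy=-2->D; (2,6):dx=+5,dy=-11->D
  (2,7):dx=+1,dy=-7->D; (2,8):dx=+6,dy=-10->D; (2,9):dx=-4,dy=-14->C; (3,4):dx=-5,dy=-8->C
  (3,5):dx=-3,dy=-5->C; (3,6):dx=-2,dy=-14->C; (3,7):dx=-6,dy=-10->C; (3,8):dx=-1,dy=-13->C
  (3,9):dx=-11,dy=-17->C; (4,5):dx=+2,dy=+3->C; (4,6):dx=+3,dy=-6->D; (4,7):dx=-1,dy=-2->C
  (4,8):dx=+4,dy=-5->D; (4,9):dx=-6,dy=-9->C; (5,6):dx=+1,dy=-9->D; (5,7):dx=-3,dy=-5->C
  (5,8):dx=+2,dy=-8->D; (5,9):dx=-8,dy=-12->C; (6,7):dx=-4,dy=+4->D; (6,8):dx=+1,dy=+1->C
  (6,9):dx=-9,dy=-3->C; (7,8):dx=+5,dy=-3->D; (7,9):dx=-5,dy=-7->C; (8,9):dx=-10,dy=-4->C
Step 2: C = 21, D = 15, total pairs = 36.
Step 3: tau = (C - D)/(n(n-1)/2) = (21 - 15)/36 = 0.166667.
Step 4: Exact two-sided p-value (enumerate n! = 362880 permutations of y under H0): p = 0.612202.
Step 5: alpha = 0.1. fail to reject H0.

tau_b = 0.1667 (C=21, D=15), p = 0.612202, fail to reject H0.


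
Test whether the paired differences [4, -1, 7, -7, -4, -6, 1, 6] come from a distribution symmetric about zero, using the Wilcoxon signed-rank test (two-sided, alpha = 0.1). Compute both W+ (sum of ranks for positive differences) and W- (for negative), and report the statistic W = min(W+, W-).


Step 1: Drop any zero differences (none here) and take |d_i|.
|d| = [4, 1, 7, 7, 4, 6, 1, 6]
Step 2: Midrank |d_i| (ties get averaged ranks).
ranks: |4|->3.5, |1|->1.5, |7|->7.5, |7|->7.5, |4|->3.5, |6|->5.5, |1|->1.5, |6|->5.5
Step 3: Attach original signs; sum ranks with positive sign and with negative sign.
W+ = 3.5 + 7.5 + 1.5 + 5.5 = 18
W- = 1.5 + 7.5 + 3.5 + 5.5 = 18
(Check: W+ + W- = 36 should equal n(n+1)/2 = 36.)
Step 4: Test statistic W = min(W+, W-) = 18.
Step 5: Ties in |d|, so use the tie-corrected normal approximation.
        E[W] = n(n+1)/4 = 8*9/4 = 18.
        Tie groups: |d|=1 (t=2), |d|=4 (t=2), |d|=6 (t=2), |d|=7 (t=2); sum(t^3 - t) = 24.
        Var[W] = n(n+1)(2n+1)/24 - sum(t^3-t)/48 = 1224/24 - 24/48 = 50.5.
        z = (W - E[W]) / sqrt(Var[W]) = (18 - 18) / 7.1063 = 0.0000.
        Two-sided p = 2*Phi(z) = 1.000000.
Step 6: alpha = 0.1. fail to reject H0.

W+ = 18, W- = 18, W = min = 18, p = 1.000000, fail to reject H0.


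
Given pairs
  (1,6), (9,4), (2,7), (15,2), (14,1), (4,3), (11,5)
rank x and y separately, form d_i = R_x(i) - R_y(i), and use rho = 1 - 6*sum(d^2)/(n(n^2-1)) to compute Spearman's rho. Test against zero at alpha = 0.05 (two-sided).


Step 1: Rank x and y separately (midranks; no ties here).
rank(x): 1->1, 9->4, 2->2, 15->7, 14->6, 4->3, 11->5
rank(y): 6->6, 4->4, 7->7, 2->2, 1->1, 3->3, 5->5
Step 2: d_i = R_x(i) - R_y(i); compute d_i^2.
  (1-6)^2=25, (4-4)^2=0, (2-7)^2=25, (7-2)^2=25, (6-1)^2=25, (3-3)^2=0, (5-5)^2=0
sum(d^2) = 100.
Step 3: rho = 1 - 6*100 / (7*(7^2 - 1)) = 1 - 600/336 = -0.785714.
Step 4: Under H0, t = rho * sqrt((n-2)/(1-rho^2)) = -2.8402 ~ t(5).
Step 5: Two-sided p-value from the t-distribution with 5 df = 0.036238.
Step 6: alpha = 0.05. reject H0.

rho = -0.7857, p = 0.036238, reject H0 at alpha = 0.05.


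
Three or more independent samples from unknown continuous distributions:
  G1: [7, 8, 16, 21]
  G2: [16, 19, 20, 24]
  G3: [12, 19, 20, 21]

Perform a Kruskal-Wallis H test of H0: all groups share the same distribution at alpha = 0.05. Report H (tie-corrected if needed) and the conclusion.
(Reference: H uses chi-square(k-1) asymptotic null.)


Step 1: Combine all N = 12 observations and assign midranks.
sorted (value, group, rank): (7,G1,1), (8,G1,2), (12,G3,3), (16,G1,4.5), (16,G2,4.5), (19,G2,6.5), (19,G3,6.5), (20,G2,8.5), (20,G3,8.5), (21,G1,10.5), (21,G3,10.5), (24,G2,12)
Step 2: Sum ranks within each group.
R_1 = 18 (n_1 = 4)
R_2 = 31.5 (n_2 = 4)
R_3 = 28.5 (n_3 = 4)
Step 3: H = 12/(N(N+1)) * sum(R_i^2/n_i) - 3(N+1)
     = 12/(12*13) * (18^2/4 + 31.5^2/4 + 28.5^2/4) - 3*13
     = 0.076923 * 532.125 - 39
     = 1.932692.
Step 4: Ties present; correction factor C = 1 - 24/(12^3 - 12) = 0.986014. Corrected H = 1.932692 / 0.986014 = 1.960106.
Step 5: Under H0, H ~ chi^2(2); p-value = 0.375291.
Step 6: alpha = 0.05. fail to reject H0.

H = 1.9601, df = 2, p = 0.375291, fail to reject H0.


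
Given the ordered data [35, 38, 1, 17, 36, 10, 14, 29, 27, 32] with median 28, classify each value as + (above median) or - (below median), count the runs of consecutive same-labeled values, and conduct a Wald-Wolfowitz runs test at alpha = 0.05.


Step 1: Compute median = 28; label A = above, B = below.
Labels in order: AABBABBABA  (n_A = 5, n_B = 5)
Step 2: Count runs R = 7.
Step 3: Under H0 (random ordering), E[R] = 2*n_A*n_B/(n_A+n_B) + 1 = 2*5*5/10 + 1 = 6.0000.
        Var[R] = 2*n_A*n_B*(2*n_A*n_B - n_A - n_B) / ((n_A+n_B)^2 * (n_A+n_B-1)) = 2000/900 = 2.2222.
        SD[R] = 1.4907.
Step 4: Continuity-corrected z = (R - 0.5 - E[R]) / SD[R] = (7 - 0.5 - 6.0000) / 1.4907 = 0.3354.
Step 5: Two-sided p-value via normal approximation = 2*(1 - Phi(|z|)) = 0.737316.
Step 6: alpha = 0.05. fail to reject H0.

R = 7, z = 0.3354, p = 0.737316, fail to reject H0.


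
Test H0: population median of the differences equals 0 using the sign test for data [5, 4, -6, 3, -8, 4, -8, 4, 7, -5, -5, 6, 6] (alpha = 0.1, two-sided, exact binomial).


Step 1: Discard zero differences. Original n = 13; n_eff = number of nonzero differences = 13.
Nonzero differences (with sign): +5, +4, -6, +3, -8, +4, -8, +4, +7, -5, -5, +6, +6
Step 2: Count signs: positive = 8, negative = 5.
Step 3: Under H0: P(positive) = 0.5, so the number of positives S ~ Bin(13, 0.5).
Step 4: Two-sided exact p-value = sum of Bin(13,0.5) probabilities at or below the observed probability = 0.581055.
Step 5: alpha = 0.1. fail to reject H0.

n_eff = 13, pos = 8, neg = 5, p = 0.581055, fail to reject H0.


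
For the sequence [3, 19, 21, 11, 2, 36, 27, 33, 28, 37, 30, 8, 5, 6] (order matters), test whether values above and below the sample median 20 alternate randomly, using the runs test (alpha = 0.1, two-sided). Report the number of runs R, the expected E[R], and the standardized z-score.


Step 1: Compute median = 20; label A = above, B = below.
Labels in order: BBABBAAAAAABBB  (n_A = 7, n_B = 7)
Step 2: Count runs R = 5.
Step 3: Under H0 (random ordering), E[R] = 2*n_A*n_B/(n_A+n_B) + 1 = 2*7*7/14 + 1 = 8.0000.
        Var[R] = 2*n_A*n_B*(2*n_A*n_B - n_A - n_B) / ((n_A+n_B)^2 * (n_A+n_B-1)) = 8232/2548 = 3.2308.
        SD[R] = 1.7974.
Step 4: Continuity-corrected z = (R + 0.5 - E[R]) / SD[R] = (5 + 0.5 - 8.0000) / 1.7974 = -1.3909.
Step 5: Two-sided p-value via normal approximation = 2*(1 - Phi(|z|)) = 0.164264.
Step 6: alpha = 0.1. fail to reject H0.

R = 5, z = -1.3909, p = 0.164264, fail to reject H0.


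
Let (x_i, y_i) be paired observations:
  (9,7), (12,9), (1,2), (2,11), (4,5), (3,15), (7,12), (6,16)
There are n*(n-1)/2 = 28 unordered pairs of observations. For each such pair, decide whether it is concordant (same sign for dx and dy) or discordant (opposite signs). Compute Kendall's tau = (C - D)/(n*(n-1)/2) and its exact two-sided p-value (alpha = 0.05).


Step 1: Enumerate the 28 unordered pairs (i,j) with i<j and classify each by sign(x_j-x_i) * sign(y_j-y_i).
  (1,2):dx=+3,dy=+2->C; (1,3):dx=-8,dy=-5->C; (1,4):dx=-7,dy=+4->D; (1,5):dx=-5,dy=-2->C
  (1,6):dx=-6,dy=+8->D; (1,7):dx=-2,dy=+5->D; (1,8):dx=-3,dy=+9->D; (2,3):dx=-11,dy=-7->C
  (2,4):dx=-10,dy=+2->D; (2,5):dx=-8,dy=-4->C; (2,6):dx=-9,dy=+6->D; (2,7):dx=-5,dy=+3->D
  (2,8):dx=-6,dy=+7->D; (3,4):dx=+1,dy=+9->C; (3,5):dx=+3,dy=+3->C; (3,6):dx=+2,dy=+13->C
  (3,7):dx=+6,dy=+10->C; (3,8):dx=+5,dy=+14->C; (4,5):dx=+2,dy=-6->D; (4,6):dx=+1,dy=+4->C
  (4,7):dx=+5,dy=+1->C; (4,8):dx=+4,dy=+5->C; (5,6):dx=-1,dy=+10->D; (5,7):dx=+3,dy=+7->C
  (5,8):dx=+2,dy=+11->C; (6,7):dx=+4,dy=-3->D; (6,8):dx=+3,dy=+1->C; (7,8):dx=-1,dy=+4->D
Step 2: C = 16, D = 12, total pairs = 28.
Step 3: tau = (C - D)/(n(n-1)/2) = (16 - 12)/28 = 0.142857.
Step 4: Exact two-sided p-value (enumerate n! = 40320 permutations of y under H0): p = 0.719544.
Step 5: alpha = 0.05. fail to reject H0.

tau_b = 0.1429 (C=16, D=12), p = 0.719544, fail to reject H0.


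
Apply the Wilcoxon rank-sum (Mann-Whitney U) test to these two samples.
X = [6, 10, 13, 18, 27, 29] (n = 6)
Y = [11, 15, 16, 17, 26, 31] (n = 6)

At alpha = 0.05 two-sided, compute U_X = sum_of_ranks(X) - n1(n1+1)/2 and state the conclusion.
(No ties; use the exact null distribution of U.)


Step 1: Combine and sort all 12 observations; assign midranks.
sorted (value, group): (6,X), (10,X), (11,Y), (13,X), (15,Y), (16,Y), (17,Y), (18,X), (26,Y), (27,X), (29,X), (31,Y)
ranks: 6->1, 10->2, 11->3, 13->4, 15->5, 16->6, 17->7, 18->8, 26->9, 27->10, 29->11, 31->12
Step 2: Rank sum for X: R1 = 1 + 2 + 4 + 8 + 10 + 11 = 36.
Step 3: U_X = R1 - n1(n1+1)/2 = 36 - 6*7/2 = 36 - 21 = 15.
       U_Y = n1*n2 - U_X = 36 - 15 = 21.
Step 4: No ties, so the exact null distribution of U (based on enumerating the C(12,6) = 924 equally likely rank assignments) gives the two-sided p-value.
Step 5: p-value = 0.699134; compare to alpha = 0.05. fail to reject H0.

U_X = 15, p = 0.699134, fail to reject H0 at alpha = 0.05.


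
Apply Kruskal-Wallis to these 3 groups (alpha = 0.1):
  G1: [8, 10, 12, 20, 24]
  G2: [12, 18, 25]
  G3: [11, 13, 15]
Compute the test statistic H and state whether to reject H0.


Step 1: Combine all N = 11 observations and assign midranks.
sorted (value, group, rank): (8,G1,1), (10,G1,2), (11,G3,3), (12,G1,4.5), (12,G2,4.5), (13,G3,6), (15,G3,7), (18,G2,8), (20,G1,9), (24,G1,10), (25,G2,11)
Step 2: Sum ranks within each group.
R_1 = 26.5 (n_1 = 5)
R_2 = 23.5 (n_2 = 3)
R_3 = 16 (n_3 = 3)
Step 3: H = 12/(N(N+1)) * sum(R_i^2/n_i) - 3(N+1)
     = 12/(11*12) * (26.5^2/5 + 23.5^2/3 + 16^2/3) - 3*12
     = 0.090909 * 409.867 - 36
     = 1.260606.
Step 4: Ties present; correction factor C = 1 - 6/(11^3 - 11) = 0.995455. Corrected H = 1.260606 / 0.995455 = 1.266362.
Step 5: Under H0, H ~ chi^2(2); p-value = 0.530900.
Step 6: alpha = 0.1. fail to reject H0.

H = 1.2664, df = 2, p = 0.530900, fail to reject H0.


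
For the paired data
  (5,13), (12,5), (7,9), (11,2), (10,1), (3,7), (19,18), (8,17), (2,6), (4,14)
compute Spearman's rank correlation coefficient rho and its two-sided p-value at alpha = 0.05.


Step 1: Rank x and y separately (midranks; no ties here).
rank(x): 5->4, 12->9, 7->5, 11->8, 10->7, 3->2, 19->10, 8->6, 2->1, 4->3
rank(y): 13->7, 5->3, 9->6, 2->2, 1->1, 7->5, 18->10, 17->9, 6->4, 14->8
Step 2: d_i = R_x(i) - R_y(i); compute d_i^2.
  (4-7)^2=9, (9-3)^2=36, (5-6)^2=1, (8-2)^2=36, (7-1)^2=36, (2-5)^2=9, (10-10)^2=0, (6-9)^2=9, (1-4)^2=9, (3-8)^2=25
sum(d^2) = 170.
Step 3: rho = 1 - 6*170 / (10*(10^2 - 1)) = 1 - 1020/990 = -0.030303.
Step 4: Under H0, t = rho * sqrt((n-2)/(1-rho^2)) = -0.0857 ~ t(8).
Step 5: Two-sided p-value from the t-distribution with 8 df = 0.933773.
Step 6: alpha = 0.05. fail to reject H0.

rho = -0.0303, p = 0.933773, fail to reject H0 at alpha = 0.05.


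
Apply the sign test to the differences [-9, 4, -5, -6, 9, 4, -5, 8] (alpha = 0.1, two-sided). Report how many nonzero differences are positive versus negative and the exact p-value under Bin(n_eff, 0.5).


Step 1: Discard zero differences. Original n = 8; n_eff = number of nonzero differences = 8.
Nonzero differences (with sign): -9, +4, -5, -6, +9, +4, -5, +8
Step 2: Count signs: positive = 4, negative = 4.
Step 3: Under H0: P(positive) = 0.5, so the number of positives S ~ Bin(8, 0.5).
Step 4: Two-sided exact p-value = sum of Bin(8,0.5) probabilities at or below the observed probability = 1.000000.
Step 5: alpha = 0.1. fail to reject H0.

n_eff = 8, pos = 4, neg = 4, p = 1.000000, fail to reject H0.


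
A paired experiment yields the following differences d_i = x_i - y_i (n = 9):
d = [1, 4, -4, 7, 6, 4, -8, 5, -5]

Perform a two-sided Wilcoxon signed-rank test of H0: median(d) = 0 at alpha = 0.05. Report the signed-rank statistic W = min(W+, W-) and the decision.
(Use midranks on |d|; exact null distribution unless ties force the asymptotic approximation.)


Step 1: Drop any zero differences (none here) and take |d_i|.
|d| = [1, 4, 4, 7, 6, 4, 8, 5, 5]
Step 2: Midrank |d_i| (ties get averaged ranks).
ranks: |1|->1, |4|->3, |4|->3, |7|->8, |6|->7, |4|->3, |8|->9, |5|->5.5, |5|->5.5
Step 3: Attach original signs; sum ranks with positive sign and with negative sign.
W+ = 1 + 3 + 8 + 7 + 3 + 5.5 = 27.5
W- = 3 + 9 + 5.5 = 17.5
(Check: W+ + W- = 45 should equal n(n+1)/2 = 45.)
Step 4: Test statistic W = min(W+, W-) = 17.5.
Step 5: Ties in |d|, so use the tie-corrected normal approximation.
        E[W] = n(n+1)/4 = 9*10/4 = 22.5.
        Tie groups: |d|=4 (t=3), |d|=5 (t=2); sum(t^3 - t) = 30.
        Var[W] = n(n+1)(2n+1)/24 - sum(t^3-t)/48 = 1710/24 - 30/48 = 70.625.
        z = (W - E[W]) / sqrt(Var[W]) = (17.5 - 22.5) / 8.4039 = -0.5950.
        Two-sided p = 2*Phi(z) = 0.551867.
Step 6: alpha = 0.05. fail to reject H0.

W+ = 27.5, W- = 17.5, W = min = 17.5, p = 0.551867, fail to reject H0.


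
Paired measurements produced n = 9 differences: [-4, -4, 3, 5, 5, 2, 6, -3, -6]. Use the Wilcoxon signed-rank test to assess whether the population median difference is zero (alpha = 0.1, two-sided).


Step 1: Drop any zero differences (none here) and take |d_i|.
|d| = [4, 4, 3, 5, 5, 2, 6, 3, 6]
Step 2: Midrank |d_i| (ties get averaged ranks).
ranks: |4|->4.5, |4|->4.5, |3|->2.5, |5|->6.5, |5|->6.5, |2|->1, |6|->8.5, |3|->2.5, |6|->8.5
Step 3: Attach original signs; sum ranks with positive sign and with negative sign.
W+ = 2.5 + 6.5 + 6.5 + 1 + 8.5 = 25
W- = 4.5 + 4.5 + 2.5 + 8.5 = 20
(Check: W+ + W- = 45 should equal n(n+1)/2 = 45.)
Step 4: Test statistic W = min(W+, W-) = 20.
Step 5: Ties in |d|, so use the tie-corrected normal approximation.
        E[W] = n(n+1)/4 = 9*10/4 = 22.5.
        Tie groups: |d|=3 (t=2), |d|=4 (t=2), |d|=5 (t=2), |d|=6 (t=2); sum(t^3 - t) = 24.
        Var[W] = n(n+1)(2n+1)/24 - sum(t^3-t)/48 = 1710/24 - 24/48 = 70.75.
        z = (W - E[W]) / sqrt(Var[W]) = (20 - 22.5) / 8.4113 = -0.2972.
        Two-sided p = 2*Phi(z) = 0.766299.
Step 6: alpha = 0.1. fail to reject H0.

W+ = 25, W- = 20, W = min = 20, p = 0.766299, fail to reject H0.


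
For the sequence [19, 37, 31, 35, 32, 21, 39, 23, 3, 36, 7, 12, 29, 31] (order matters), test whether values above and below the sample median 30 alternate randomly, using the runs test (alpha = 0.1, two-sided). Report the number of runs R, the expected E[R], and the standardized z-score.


Step 1: Compute median = 30; label A = above, B = below.
Labels in order: BAAAABABBABBBA  (n_A = 7, n_B = 7)
Step 2: Count runs R = 8.
Step 3: Under H0 (random ordering), E[R] = 2*n_A*n_B/(n_A+n_B) + 1 = 2*7*7/14 + 1 = 8.0000.
        Var[R] = 2*n_A*n_B*(2*n_A*n_B - n_A - n_B) / ((n_A+n_B)^2 * (n_A+n_B-1)) = 8232/2548 = 3.2308.
        SD[R] = 1.7974.
Step 4: R = E[R], so z = 0 with no continuity correction.
Step 5: Two-sided p-value via normal approximation = 2*(1 - Phi(|z|)) = 1.000000.
Step 6: alpha = 0.1. fail to reject H0.

R = 8, z = 0.0000, p = 1.000000, fail to reject H0.


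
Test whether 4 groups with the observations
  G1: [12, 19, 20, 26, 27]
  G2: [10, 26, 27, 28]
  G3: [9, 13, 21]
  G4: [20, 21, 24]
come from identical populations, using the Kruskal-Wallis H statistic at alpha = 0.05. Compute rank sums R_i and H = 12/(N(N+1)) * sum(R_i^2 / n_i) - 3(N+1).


Step 1: Combine all N = 15 observations and assign midranks.
sorted (value, group, rank): (9,G3,1), (10,G2,2), (12,G1,3), (13,G3,4), (19,G1,5), (20,G1,6.5), (20,G4,6.5), (21,G3,8.5), (21,G4,8.5), (24,G4,10), (26,G1,11.5), (26,G2,11.5), (27,G1,13.5), (27,G2,13.5), (28,G2,15)
Step 2: Sum ranks within each group.
R_1 = 39.5 (n_1 = 5)
R_2 = 42 (n_2 = 4)
R_3 = 13.5 (n_3 = 3)
R_4 = 25 (n_4 = 3)
Step 3: H = 12/(N(N+1)) * sum(R_i^2/n_i) - 3(N+1)
     = 12/(15*16) * (39.5^2/5 + 42^2/4 + 13.5^2/3 + 25^2/3) - 3*16
     = 0.050000 * 1022.13 - 48
     = 3.106667.
Step 4: Ties present; correction factor C = 1 - 24/(15^3 - 15) = 0.992857. Corrected H = 3.106667 / 0.992857 = 3.129017.
Step 5: Under H0, H ~ chi^2(3); p-value = 0.372158.
Step 6: alpha = 0.05. fail to reject H0.

H = 3.1290, df = 3, p = 0.372158, fail to reject H0.


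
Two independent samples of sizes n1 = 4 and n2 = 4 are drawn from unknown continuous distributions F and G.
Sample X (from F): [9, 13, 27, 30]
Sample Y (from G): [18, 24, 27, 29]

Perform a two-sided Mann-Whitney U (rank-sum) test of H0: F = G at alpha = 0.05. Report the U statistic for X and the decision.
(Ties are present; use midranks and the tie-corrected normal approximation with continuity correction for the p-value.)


Step 1: Combine and sort all 8 observations; assign midranks.
sorted (value, group): (9,X), (13,X), (18,Y), (24,Y), (27,X), (27,Y), (29,Y), (30,X)
ranks: 9->1, 13->2, 18->3, 24->4, 27->5.5, 27->5.5, 29->7, 30->8
Step 2: Rank sum for X: R1 = 1 + 2 + 5.5 + 8 = 16.5.
Step 3: U_X = R1 - n1(n1+1)/2 = 16.5 - 4*5/2 = 16.5 - 10 = 6.5.
       U_Y = n1*n2 - U_X = 16 - 6.5 = 9.5.
Step 4: Ties are present, so use the tie-corrected normal approximation (with continuity correction) for the p-value.
Step 5: p-value = 0.771503; compare to alpha = 0.05. fail to reject H0.

U_X = 6.5, p = 0.771503, fail to reject H0 at alpha = 0.05.


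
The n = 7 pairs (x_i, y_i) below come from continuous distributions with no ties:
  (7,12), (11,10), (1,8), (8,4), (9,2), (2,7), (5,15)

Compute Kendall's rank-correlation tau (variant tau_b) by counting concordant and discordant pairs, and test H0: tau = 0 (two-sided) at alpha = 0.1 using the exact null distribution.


Step 1: Enumerate the 21 unordered pairs (i,j) with i<j and classify each by sign(x_j-x_i) * sign(y_j-y_i).
  (1,2):dx=+4,dy=-2->D; (1,3):dx=-6,dy=-4->C; (1,4):dx=+1,dy=-8->D; (1,5):dx=+2,dy=-10->D
  (1,6):dx=-5,dy=-5->C; (1,7):dx=-2,dy=+3->D; (2,3):dx=-10,dy=-2->C; (2,4):dx=-3,dy=-6->C
  (2,5):dx=-2,dy=-8->C; (2,6):dx=-9,dy=-3->C; (2,7):dx=-6,dy=+5->D; (3,4):dx=+7,dy=-4->D
  (3,5):dx=+8,dy=-6->D; (3,6):dx=+1,dy=-1->D; (3,7):dx=+4,dy=+7->C; (4,5):dx=+1,dy=-2->D
  (4,6):dx=-6,dy=+3->D; (4,7):dx=-3,dy=+11->D; (5,6):dx=-7,dy=+5->D; (5,7):dx=-4,dy=+13->D
  (6,7):dx=+3,dy=+8->C
Step 2: C = 8, D = 13, total pairs = 21.
Step 3: tau = (C - D)/(n(n-1)/2) = (8 - 13)/21 = -0.238095.
Step 4: Exact two-sided p-value (enumerate n! = 5040 permutations of y under H0): p = 0.561905.
Step 5: alpha = 0.1. fail to reject H0.

tau_b = -0.2381 (C=8, D=13), p = 0.561905, fail to reject H0.


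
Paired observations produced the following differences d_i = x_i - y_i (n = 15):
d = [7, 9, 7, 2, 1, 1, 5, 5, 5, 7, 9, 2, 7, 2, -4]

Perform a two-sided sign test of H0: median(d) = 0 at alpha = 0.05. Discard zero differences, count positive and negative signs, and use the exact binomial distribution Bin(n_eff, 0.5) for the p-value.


Step 1: Discard zero differences. Original n = 15; n_eff = number of nonzero differences = 15.
Nonzero differences (with sign): +7, +9, +7, +2, +1, +1, +5, +5, +5, +7, +9, +2, +7, +2, -4
Step 2: Count signs: positive = 14, negative = 1.
Step 3: Under H0: P(positive) = 0.5, so the number of positives S ~ Bin(15, 0.5).
Step 4: Two-sided exact p-value = sum of Bin(15,0.5) probabilities at or below the observed probability = 0.000977.
Step 5: alpha = 0.05. reject H0.

n_eff = 15, pos = 14, neg = 1, p = 0.000977, reject H0.


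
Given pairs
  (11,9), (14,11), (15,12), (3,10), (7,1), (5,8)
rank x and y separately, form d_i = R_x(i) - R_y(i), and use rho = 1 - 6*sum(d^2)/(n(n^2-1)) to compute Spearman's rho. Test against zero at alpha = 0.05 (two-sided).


Step 1: Rank x and y separately (midranks; no ties here).
rank(x): 11->4, 14->5, 15->6, 3->1, 7->3, 5->2
rank(y): 9->3, 11->5, 12->6, 10->4, 1->1, 8->2
Step 2: d_i = R_x(i) - R_y(i); compute d_i^2.
  (4-3)^2=1, (5-5)^2=0, (6-6)^2=0, (1-4)^2=9, (3-1)^2=4, (2-2)^2=0
sum(d^2) = 14.
Step 3: rho = 1 - 6*14 / (6*(6^2 - 1)) = 1 - 84/210 = 0.600000.
Step 4: Under H0, t = rho * sqrt((n-2)/(1-rho^2)) = 1.5000 ~ t(4).
Step 5: Two-sided p-value from the t-distribution with 4 df = 0.208000.
Step 6: alpha = 0.05. fail to reject H0.

rho = 0.6000, p = 0.208000, fail to reject H0 at alpha = 0.05.


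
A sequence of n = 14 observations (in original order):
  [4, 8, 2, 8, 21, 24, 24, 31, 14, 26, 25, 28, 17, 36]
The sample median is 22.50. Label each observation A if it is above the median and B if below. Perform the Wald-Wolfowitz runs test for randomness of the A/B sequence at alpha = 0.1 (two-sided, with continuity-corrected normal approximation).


Step 1: Compute median = 22.50; label A = above, B = below.
Labels in order: BBBBBAAABAAABA  (n_A = 7, n_B = 7)
Step 2: Count runs R = 6.
Step 3: Under H0 (random ordering), E[R] = 2*n_A*n_B/(n_A+n_B) + 1 = 2*7*7/14 + 1 = 8.0000.
        Var[R] = 2*n_A*n_B*(2*n_A*n_B - n_A - n_B) / ((n_A+n_B)^2 * (n_A+n_B-1)) = 8232/2548 = 3.2308.
        SD[R] = 1.7974.
Step 4: Continuity-corrected z = (R + 0.5 - E[R]) / SD[R] = (6 + 0.5 - 8.0000) / 1.7974 = -0.8345.
Step 5: Two-sided p-value via normal approximation = 2*(1 - Phi(|z|)) = 0.403986.
Step 6: alpha = 0.1. fail to reject H0.

R = 6, z = -0.8345, p = 0.403986, fail to reject H0.


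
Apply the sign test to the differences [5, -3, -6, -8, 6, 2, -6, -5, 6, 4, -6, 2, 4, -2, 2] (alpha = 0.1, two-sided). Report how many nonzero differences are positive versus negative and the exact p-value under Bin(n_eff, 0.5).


Step 1: Discard zero differences. Original n = 15; n_eff = number of nonzero differences = 15.
Nonzero differences (with sign): +5, -3, -6, -8, +6, +2, -6, -5, +6, +4, -6, +2, +4, -2, +2
Step 2: Count signs: positive = 8, negative = 7.
Step 3: Under H0: P(positive) = 0.5, so the number of positives S ~ Bin(15, 0.5).
Step 4: Two-sided exact p-value = sum of Bin(15,0.5) probabilities at or below the observed probability = 1.000000.
Step 5: alpha = 0.1. fail to reject H0.

n_eff = 15, pos = 8, neg = 7, p = 1.000000, fail to reject H0.
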